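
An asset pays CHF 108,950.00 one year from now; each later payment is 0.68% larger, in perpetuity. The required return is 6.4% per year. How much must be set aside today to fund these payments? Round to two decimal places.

CHF 1,904,720.28

Periodic rate r = 0.064 per year.
Growing perpetuity (Gordon): PV = PMT₁ / (r − g) = 108,950 / (r − 0.0068) = CHF 1,904,720.28.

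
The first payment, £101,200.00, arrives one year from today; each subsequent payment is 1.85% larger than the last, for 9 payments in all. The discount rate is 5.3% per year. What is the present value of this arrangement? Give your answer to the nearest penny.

Periodic rate r = 0.053 per year.
Growing ordinary annuity: PV = PMT₁ × [1 − ((1+g)/(1+r))^n] / (r − g) = 101,200 × [1 − ((1+0.0185)/(1+r))^9] / (r − 0.0185) = £759,854.69.

£759,854.69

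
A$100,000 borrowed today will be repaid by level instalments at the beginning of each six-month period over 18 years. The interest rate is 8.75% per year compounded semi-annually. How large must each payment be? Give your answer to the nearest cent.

A$5,333.22

Level annuity due; solve PV = PMT × [(1 − (1+r)^−n)/r] × (1+r) for PMT.
Periodic rate r = 0.0875/2 per half-year; n is counted in half-years.
With n = 36: PMT = 100,000 / ([(1 − (1+r)^−n)/r] × (1+r)) = A$5,333.22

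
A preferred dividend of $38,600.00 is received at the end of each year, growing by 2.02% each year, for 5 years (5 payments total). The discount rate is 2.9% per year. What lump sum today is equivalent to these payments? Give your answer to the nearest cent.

Periodic rate r = 0.029 per year.
Growing ordinary annuity: PV = PMT₁ × [1 − ((1+g)/(1+r))^n] / (r − g) = 38,600 × [1 − ((1+0.0202)/(1+r))^5] / (r − 0.0202) = $184,380.02.

$184,380.02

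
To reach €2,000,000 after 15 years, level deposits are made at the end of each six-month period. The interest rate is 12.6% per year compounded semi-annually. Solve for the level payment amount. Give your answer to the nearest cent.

Level ordinary annuity; solve FV = PMT × [((1+r)^n − 1)/r] for PMT.
Periodic rate r = 0.126/2 per half-year; n is counted in half-years.
With n = 30: PMT = 2,000,000 / ([((1+r)^n − 1)/r]) = €23,992.24

€23,992.24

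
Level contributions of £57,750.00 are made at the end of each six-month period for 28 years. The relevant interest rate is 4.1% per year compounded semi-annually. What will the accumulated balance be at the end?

£5,959,533.48

This is an ordinary annuity: 56 deposits of £57,750.00 at the end of each six-month period.
Periodic rate r = 0.041/2 per half-year; n is counted in half-years.
FV = PMT × [((1+r)^n − 1)/r] = 57,750 × [(1+r)^56 − 1] / r = £5,959,533.48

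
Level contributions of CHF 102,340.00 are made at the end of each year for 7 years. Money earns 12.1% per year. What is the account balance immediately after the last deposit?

CHF 1,035,693.68

This is an ordinary annuity: 7 deposits of CHF 102,340.00 at the end of each year.
Periodic rate r = 0.121 per year.
FV = PMT × [((1+r)^n − 1)/r] = 102,340 × [(1+r)^7 − 1] / r = CHF 1,035,693.68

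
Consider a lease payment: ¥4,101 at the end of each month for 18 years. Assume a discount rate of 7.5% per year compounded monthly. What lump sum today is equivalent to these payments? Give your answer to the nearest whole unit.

¥485,341

This is an ordinary annuity: 216 payments of ¥4,101 at the end of each month.
Periodic rate r = 0.075/12 per month; n is counted in months.
PV = PMT × [(1 − (1+r)^−n)/r] = 4,101 × [1 − (1+r)^−216] / r = ¥485,341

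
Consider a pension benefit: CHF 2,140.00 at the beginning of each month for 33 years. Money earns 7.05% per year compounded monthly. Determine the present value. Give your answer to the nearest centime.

CHF 330,377.27

This is an annuity due: 396 payments of CHF 2,140.00 at the beginning of each month.
Periodic rate r = 0.0705/12 per month; n is counted in months.
PV = PMT × [(1 − (1+r)^−n)/r] × (1+r) = 2,140 × [1 − (1+r)^−396] / r × (1+r) = CHF 330,377.27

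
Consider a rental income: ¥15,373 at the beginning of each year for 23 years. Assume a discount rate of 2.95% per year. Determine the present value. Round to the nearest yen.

This is an annuity due: 23 payments of ¥15,373 at the beginning of each year.
Periodic rate r = 0.0295 per year.
PV = PMT × [(1 − (1+r)^−n)/r] × (1+r) = 15,373 × [1 − (1+r)^−23] / r × (1+r) = ¥261,603

¥261,603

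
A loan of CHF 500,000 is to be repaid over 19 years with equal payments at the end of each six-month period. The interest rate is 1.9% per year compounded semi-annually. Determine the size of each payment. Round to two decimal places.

CHF 15,737.21

Level ordinary annuity; solve PV = PMT × [(1 − (1+r)^−n)/r] for PMT.
Periodic rate r = 0.019/2 per half-year; n is counted in half-years.
With n = 38: PMT = 500,000 / ([(1 − (1+r)^−n)/r]) = CHF 15,737.21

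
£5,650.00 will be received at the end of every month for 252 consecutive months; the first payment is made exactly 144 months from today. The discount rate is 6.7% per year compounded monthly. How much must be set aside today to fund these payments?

Ordinary annuity of 252 payments, first payment at period 144.
Periodic rate r = 0.067/12 per month; n is counted in months.
The ordinary-annuity PV formula values the stream one period before the first payment (period 143); discount that back 143 periods:
PV₀ = 5,650 × [1 − (1+r)^−252] / r × (1+r)^−143 = £344,220.39

£344,220.39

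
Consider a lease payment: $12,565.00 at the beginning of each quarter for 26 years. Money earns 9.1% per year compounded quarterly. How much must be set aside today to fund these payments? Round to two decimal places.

This is an annuity due: 104 payments of $12,565.00 at the beginning of each quarter.
Periodic rate r = 0.091/4 per quarter; n is counted in quarters.
PV = PMT × [(1 − (1+r)^−n)/r] × (1+r) = 12,565 × [1 − (1+r)^−104] / r × (1+r) = $510,431.98

$510,431.98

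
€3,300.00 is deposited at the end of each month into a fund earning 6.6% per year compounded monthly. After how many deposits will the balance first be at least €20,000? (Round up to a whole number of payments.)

Periodic rate r = 0.066/12 per month; n is counted in months.
Ordinary annuity FV: 20,000 = 3,300 × [((1+r)^n − 1)/r].
(1+r)^n = 1 + 20,000 × r / 3,300, so n = ln(1 + 20,000·r/3,300) / ln(1+r) = 5.98.
Round up to a whole number of payments: n = 6.

6 payments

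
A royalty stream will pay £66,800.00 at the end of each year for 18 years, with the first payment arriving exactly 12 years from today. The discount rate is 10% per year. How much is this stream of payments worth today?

Ordinary annuity of 18 payments, first payment at period 12.
Periodic rate r = 0.1 per year.
The ordinary-annuity PV formula values the stream one period before the first payment (period 11); discount that back 11 periods:
PV₀ = 66,800 × [1 − (1+r)^−18] / r × (1+r)^−11 = £192,019.60

£192,019.60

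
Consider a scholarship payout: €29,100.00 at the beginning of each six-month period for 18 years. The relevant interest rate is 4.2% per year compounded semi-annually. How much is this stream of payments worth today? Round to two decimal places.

This is an annuity due: 36 payments of €29,100.00 at the beginning of each six-month period.
Periodic rate r = 0.042/2 per half-year; n is counted in half-years.
PV = PMT × [(1 − (1+r)^−n)/r] × (1+r) = 29,100 × [1 − (1+r)^−36] / r × (1+r) = €745,280.15

€745,280.15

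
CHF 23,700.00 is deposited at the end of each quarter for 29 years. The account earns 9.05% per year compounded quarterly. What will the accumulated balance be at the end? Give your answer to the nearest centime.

CHF 12,989,115.01

This is an ordinary annuity: 116 deposits of CHF 23,700.00 at the end of each quarter.
Periodic rate r = 0.0905/4 per quarter; n is counted in quarters.
FV = PMT × [((1+r)^n − 1)/r] = 23,700 × [(1+r)^116 − 1] / r = CHF 12,989,115.01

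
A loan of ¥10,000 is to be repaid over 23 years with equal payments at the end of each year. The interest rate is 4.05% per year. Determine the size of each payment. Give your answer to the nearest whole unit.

Level ordinary annuity; solve PV = PMT × [(1 − (1+r)^−n)/r] for PMT.
Periodic rate r = 0.0405 per year.
With n = 23: PMT = 10,000 / ([(1 − (1+r)^−n)/r]) = ¥676

¥676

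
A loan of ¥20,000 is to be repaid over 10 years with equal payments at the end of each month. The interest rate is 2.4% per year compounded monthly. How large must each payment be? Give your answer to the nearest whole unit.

Level ordinary annuity; solve PV = PMT × [(1 − (1+r)^−n)/r] for PMT.
Periodic rate r = 0.024/12 per month; n is counted in months.
With n = 120: PMT = 20,000 / ([(1 − (1+r)^−n)/r]) = ¥188

¥188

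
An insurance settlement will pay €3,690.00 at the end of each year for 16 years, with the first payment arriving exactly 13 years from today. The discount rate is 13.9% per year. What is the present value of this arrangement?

€4,874.37

Ordinary annuity of 16 payments, first payment at period 13.
Periodic rate r = 0.139 per year.
The ordinary-annuity PV formula values the stream one period before the first payment (period 12); discount that back 12 periods:
PV₀ = 3,690 × [1 − (1+r)^−16] / r × (1+r)^−12 = €4,874.37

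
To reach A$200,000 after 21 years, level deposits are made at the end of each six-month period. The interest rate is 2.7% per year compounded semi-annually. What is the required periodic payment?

A$3,570.03

Level ordinary annuity; solve FV = PMT × [((1+r)^n − 1)/r] for PMT.
Periodic rate r = 0.027/2 per half-year; n is counted in half-years.
With n = 42: PMT = 200,000 / ([((1+r)^n − 1)/r]) = A$3,570.03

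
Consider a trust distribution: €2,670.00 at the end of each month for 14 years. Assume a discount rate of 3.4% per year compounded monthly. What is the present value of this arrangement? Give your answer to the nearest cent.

€356,509.29

This is an ordinary annuity: 168 payments of €2,670.00 at the end of each month.
Periodic rate r = 0.034/12 per month; n is counted in months.
PV = PMT × [(1 − (1+r)^−n)/r] = 2,670 × [1 − (1+r)^−168] / r = €356,509.29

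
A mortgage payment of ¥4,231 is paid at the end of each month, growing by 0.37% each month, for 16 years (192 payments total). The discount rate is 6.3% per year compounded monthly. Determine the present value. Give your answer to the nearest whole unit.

¥699,934

Periodic rate r = 0.063/12 per month; n is counted in months.
Growing ordinary annuity: PV = PMT₁ × [1 − ((1+g)/(1+r))^n] / (r − g) = 4,231 × [1 − ((1+0.0037)/(1+r))^192] / (r − 0.0037) = ¥699,934.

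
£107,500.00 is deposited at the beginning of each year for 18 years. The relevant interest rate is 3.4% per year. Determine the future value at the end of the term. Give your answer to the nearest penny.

£2,698,611.19

This is an annuity due: 18 deposits of £107,500.00 at the beginning of each year.
Periodic rate r = 0.034 per year.
FV = PMT × [((1+r)^n − 1)/r] × (1+r) = 107,500 × [(1+r)^18 − 1] / r × (1+r) = £2,698,611.19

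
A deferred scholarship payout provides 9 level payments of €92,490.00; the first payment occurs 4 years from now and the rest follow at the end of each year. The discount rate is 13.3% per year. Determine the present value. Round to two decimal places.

Ordinary annuity of 9 payments, first payment at period 4.
Periodic rate r = 0.133 per year.
The ordinary-annuity PV formula values the stream one period before the first payment (period 3); discount that back 3 periods:
PV₀ = 92,490 × [1 − (1+r)^−9] / r × (1+r)^−3 = €322,726.28

€322,726.28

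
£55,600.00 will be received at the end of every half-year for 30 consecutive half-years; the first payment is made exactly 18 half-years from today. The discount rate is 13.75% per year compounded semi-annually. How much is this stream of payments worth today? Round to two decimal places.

Ordinary annuity of 30 payments, first payment at period 18.
Periodic rate r = 0.1375/2 per half-year; n is counted in half-years.
The ordinary-annuity PV formula values the stream one period before the first payment (period 17); discount that back 17 periods:
PV₀ = 55,600 × [1 − (1+r)^−30] / r × (1+r)^−17 = £225,628.39

£225,628.39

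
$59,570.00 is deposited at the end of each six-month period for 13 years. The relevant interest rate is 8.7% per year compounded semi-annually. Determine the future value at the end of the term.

$2,773,834.18

This is an ordinary annuity: 26 deposits of $59,570.00 at the end of each six-month period.
Periodic rate r = 0.087/2 per half-year; n is counted in half-years.
FV = PMT × [((1+r)^n − 1)/r] = 59,570 × [(1+r)^26 − 1] / r = $2,773,834.18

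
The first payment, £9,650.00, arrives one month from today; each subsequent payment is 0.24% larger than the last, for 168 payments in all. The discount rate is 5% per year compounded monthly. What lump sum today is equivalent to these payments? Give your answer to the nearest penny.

Periodic rate r = 0.05/12 per month; n is counted in months.
Growing ordinary annuity: PV = PMT₁ × [1 − ((1+g)/(1+r))^n] / (r − g) = 9,650 × [1 − ((1+0.0024)/(1+r))^168] / (r − 0.0024) = £1,398,805.03.

£1,398,805.03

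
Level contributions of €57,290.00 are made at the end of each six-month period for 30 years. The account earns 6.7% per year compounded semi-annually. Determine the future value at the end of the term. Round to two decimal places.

This is an ordinary annuity: 60 deposits of €57,290.00 at the end of each six-month period.
Periodic rate r = 0.067/2 per half-year; n is counted in half-years.
FV = PMT × [((1+r)^n − 1)/r] = 57,290 × [(1+r)^60 − 1] / r = €10,639,734.59

€10,639,734.59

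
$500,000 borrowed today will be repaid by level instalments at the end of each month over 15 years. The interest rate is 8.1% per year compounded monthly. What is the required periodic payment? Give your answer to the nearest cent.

Level ordinary annuity; solve PV = PMT × [(1 − (1+r)^−n)/r] for PMT.
Periodic rate r = 0.081/12 per month; n is counted in months.
With n = 180: PMT = 500,000 / ([(1 − (1+r)^−n)/r]) = $4,807.17

$4,807.17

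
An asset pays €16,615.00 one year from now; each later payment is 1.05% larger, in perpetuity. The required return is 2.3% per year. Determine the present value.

Periodic rate r = 0.023 per year.
Growing perpetuity (Gordon): PV = PMT₁ / (r − g) = 16,615 / (r − 0.0105) = €1,329,200.00.

€1,329,200.00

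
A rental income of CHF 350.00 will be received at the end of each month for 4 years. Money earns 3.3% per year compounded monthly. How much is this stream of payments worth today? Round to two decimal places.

This is an ordinary annuity: 48 payments of CHF 350.00 at the end of each month.
Periodic rate r = 0.033/12 per month; n is counted in months.
PV = PMT × [(1 − (1+r)^−n)/r] = 350 × [1 − (1+r)^−48] / r = CHF 15,718.21

CHF 15,718.21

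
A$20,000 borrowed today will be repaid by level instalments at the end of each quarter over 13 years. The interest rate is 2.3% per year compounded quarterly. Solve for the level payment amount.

A$446.07

Level ordinary annuity; solve PV = PMT × [(1 − (1+r)^−n)/r] for PMT.
Periodic rate r = 0.023/4 per quarter; n is counted in quarters.
With n = 52: PMT = 20,000 / ([(1 − (1+r)^−n)/r]) = A$446.07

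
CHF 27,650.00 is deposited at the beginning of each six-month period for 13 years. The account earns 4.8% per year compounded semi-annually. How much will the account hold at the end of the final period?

CHF 1,005,927.27

This is an annuity due: 26 deposits of CHF 27,650.00 at the beginning of each six-month period.
Periodic rate r = 0.048/2 per half-year; n is counted in half-years.
FV = PMT × [((1+r)^n − 1)/r] × (1+r) = 27,650 × [(1+r)^26 − 1] / r × (1+r) = CHF 1,005,927.27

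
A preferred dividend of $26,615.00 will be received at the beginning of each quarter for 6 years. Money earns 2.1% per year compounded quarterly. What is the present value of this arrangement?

This is an annuity due: 24 payments of $26,615.00 at the beginning of each quarter.
Periodic rate r = 0.021/4 per quarter; n is counted in quarters.
PV = PMT × [(1 − (1+r)^−n)/r] × (1+r) = 26,615 × [1 − (1+r)^−24] / r × (1+r) = $601,826.11

$601,826.11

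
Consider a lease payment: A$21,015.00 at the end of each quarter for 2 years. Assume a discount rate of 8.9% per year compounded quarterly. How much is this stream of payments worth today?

A$152,462.94

This is an ordinary annuity: 8 payments of A$21,015.00 at the end of each quarter.
Periodic rate r = 0.089/4 per quarter; n is counted in quarters.
PV = PMT × [(1 − (1+r)^−n)/r] = 21,015 × [1 − (1+r)^−8] / r = A$152,462.94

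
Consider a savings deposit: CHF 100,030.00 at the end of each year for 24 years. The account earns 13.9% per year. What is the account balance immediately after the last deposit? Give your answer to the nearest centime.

This is an ordinary annuity: 24 deposits of CHF 100,030.00 at the end of each year.
Periodic rate r = 0.139 per year.
FV = PMT × [((1+r)^n − 1)/r] = 100,030 × [(1+r)^24 − 1] / r = CHF 15,636,651.38

CHF 15,636,651.38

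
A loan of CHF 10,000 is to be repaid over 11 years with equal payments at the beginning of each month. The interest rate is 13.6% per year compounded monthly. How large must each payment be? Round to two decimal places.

Level annuity due; solve PV = PMT × [(1 − (1+r)^−n)/r] × (1+r) for PMT.
Periodic rate r = 0.136/12 per month; n is counted in months.
With n = 132: PMT = 10,000 / ([(1 − (1+r)^−n)/r] × (1+r)) = CHF 144.77

CHF 144.77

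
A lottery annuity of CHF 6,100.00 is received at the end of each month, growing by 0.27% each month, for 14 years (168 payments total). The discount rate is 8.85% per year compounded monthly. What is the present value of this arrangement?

Periodic rate r = 0.0885/12 per month; n is counted in months.
Growing ordinary annuity: PV = PMT₁ × [1 − ((1+g)/(1+r))^n] / (r − g) = 6,100 × [1 − ((1+0.0027)/(1+r))^168] / (r − 0.0027) = CHF 707,554.29.

CHF 707,554.29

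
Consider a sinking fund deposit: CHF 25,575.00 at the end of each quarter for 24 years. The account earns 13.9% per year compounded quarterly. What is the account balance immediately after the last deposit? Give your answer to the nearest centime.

This is an ordinary annuity: 96 deposits of CHF 25,575.00 at the end of each quarter.
Periodic rate r = 0.139/4 per quarter; n is counted in quarters.
FV = PMT × [((1+r)^n − 1)/r] = 25,575 × [(1+r)^96 − 1] / r = CHF 18,810,240.58

CHF 18,810,240.58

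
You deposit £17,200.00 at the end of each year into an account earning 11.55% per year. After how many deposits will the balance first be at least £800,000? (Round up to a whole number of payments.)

Periodic rate r = 0.1155 per year.
Ordinary annuity FV: 800,000 = 17,200 × [((1+r)^n − 1)/r].
(1+r)^n = 1 + 800,000 × r / 17,200, so n = ln(1 + 800,000·r/17,200) / ln(1+r) = 16.94.
Round up to a whole number of payments: n = 17.

17 payments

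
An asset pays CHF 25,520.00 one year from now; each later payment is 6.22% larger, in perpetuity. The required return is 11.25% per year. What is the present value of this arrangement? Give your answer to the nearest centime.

Periodic rate r = 0.1125 per year.
Growing perpetuity (Gordon): PV = PMT₁ / (r − g) = 25,520 / (r − 0.0622) = CHF 507,355.86.

CHF 507,355.86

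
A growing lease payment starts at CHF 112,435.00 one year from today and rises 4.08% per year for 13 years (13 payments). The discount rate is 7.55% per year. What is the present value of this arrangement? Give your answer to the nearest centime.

Periodic rate r = 0.0755 per year.
Growing ordinary annuity: PV = PMT₁ × [1 − ((1+g)/(1+r))^n] / (r − g) = 112,435 × [1 − ((1+0.0408)/(1+r))^13] / (r − 0.0408) = CHF 1,124,709.94.

CHF 1,124,709.94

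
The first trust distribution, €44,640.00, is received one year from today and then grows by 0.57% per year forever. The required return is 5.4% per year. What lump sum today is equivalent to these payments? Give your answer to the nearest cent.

Periodic rate r = 0.054 per year.
Growing perpetuity (Gordon): PV = PMT₁ / (r − g) = 44,640 / (r − 0.0057) = €924,223.60.

€924,223.60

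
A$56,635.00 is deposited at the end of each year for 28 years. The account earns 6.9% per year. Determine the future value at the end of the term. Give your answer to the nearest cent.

A$4,495,528.36

This is an ordinary annuity: 28 deposits of A$56,635.00 at the end of each year.
Periodic rate r = 0.069 per year.
FV = PMT × [((1+r)^n − 1)/r] = 56,635 × [(1+r)^28 − 1] / r = A$4,495,528.36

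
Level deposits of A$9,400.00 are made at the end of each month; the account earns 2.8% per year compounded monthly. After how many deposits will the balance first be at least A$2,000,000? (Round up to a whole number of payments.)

Periodic rate r = 0.028/12 per month; n is counted in months.
Ordinary annuity FV: 2,000,000 = 9,400 × [((1+r)^n − 1)/r].
(1+r)^n = 1 + 2,000,000 × r / 9,400, so n = ln(1 + 2,000,000·r/9,400) / ln(1+r) = 172.96.
Round up to a whole number of payments: n = 173.

173 payments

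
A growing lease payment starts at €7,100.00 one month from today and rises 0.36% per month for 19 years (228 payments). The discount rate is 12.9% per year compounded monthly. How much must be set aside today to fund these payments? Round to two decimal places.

€796,215.60

Periodic rate r = 0.129/12 per month; n is counted in months.
Growing ordinary annuity: PV = PMT₁ × [1 − ((1+g)/(1+r))^n] / (r − g) = 7,100 × [1 − ((1+0.0036)/(1+r))^228] / (r − 0.0036) = €796,215.60.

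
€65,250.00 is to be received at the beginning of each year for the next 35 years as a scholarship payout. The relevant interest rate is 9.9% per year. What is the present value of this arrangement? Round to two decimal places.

This is an annuity due: 35 payments of €65,250.00 at the beginning of each year.
Periodic rate r = 0.099 per year.
PV = PMT × [(1 − (1+r)^−n)/r] × (1+r) = 65,250 × [1 − (1+r)^−35] / r × (1+r) = €697,732.20

€697,732.20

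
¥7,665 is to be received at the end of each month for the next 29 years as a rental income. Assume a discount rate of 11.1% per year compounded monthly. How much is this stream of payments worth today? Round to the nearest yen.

This is an ordinary annuity: 348 payments of ¥7,665 at the end of each month.
Periodic rate r = 0.111/12 per month; n is counted in months.
PV = PMT × [(1 − (1+r)^−n)/r] = 7,665 × [1 − (1+r)^−348] / r = ¥795,013

¥795,013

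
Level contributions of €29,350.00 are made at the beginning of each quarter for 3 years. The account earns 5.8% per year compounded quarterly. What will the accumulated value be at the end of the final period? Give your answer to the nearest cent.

This is an annuity due: 12 deposits of €29,350.00 at the beginning of each quarter.
Periodic rate r = 0.058/4 per quarter; n is counted in quarters.
FV = PMT × [((1+r)^n − 1)/r] × (1+r) = 29,350 × [(1+r)^12 − 1] / r × (1+r) = €387,225.39

€387,225.39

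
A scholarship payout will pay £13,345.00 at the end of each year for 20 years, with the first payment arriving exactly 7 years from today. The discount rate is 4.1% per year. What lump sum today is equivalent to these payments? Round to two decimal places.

£141,255.95

Ordinary annuity of 20 payments, first payment at period 7.
Periodic rate r = 0.041 per year.
The ordinary-annuity PV formula values the stream one period before the first payment (period 6); discount that back 6 periods:
PV₀ = 13,345 × [1 − (1+r)^−20] / r × (1+r)^−6 = £141,255.95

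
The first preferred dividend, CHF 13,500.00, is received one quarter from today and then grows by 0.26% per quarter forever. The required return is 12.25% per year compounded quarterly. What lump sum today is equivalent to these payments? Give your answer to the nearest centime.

Periodic rate r = 0.1225/4 per quarter.
Growing perpetuity (Gordon): PV = PMT₁ / (r − g) = 13,500 / (r − 0.0026) = CHF 481,712.76.

CHF 481,712.76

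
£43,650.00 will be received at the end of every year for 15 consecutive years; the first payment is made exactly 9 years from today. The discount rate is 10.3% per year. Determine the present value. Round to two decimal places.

£148,984.57

Ordinary annuity of 15 payments, first payment at period 9.
Periodic rate r = 0.103 per year.
The ordinary-annuity PV formula values the stream one period before the first payment (period 8); discount that back 8 periods:
PV₀ = 43,650 × [1 − (1+r)^−15] / r × (1+r)^−8 = £148,984.57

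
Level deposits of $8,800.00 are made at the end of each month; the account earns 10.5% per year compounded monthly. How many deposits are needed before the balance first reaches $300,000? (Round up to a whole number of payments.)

30 payments

Periodic rate r = 0.105/12 per month; n is counted in months.
Ordinary annuity FV: 300,000 = 8,800 × [((1+r)^n − 1)/r].
(1+r)^n = 1 + 300,000 × r / 8,800, so n = ln(1 + 300,000·r/8,800) / ln(1+r) = 29.96.
Round up to a whole number of payments: n = 30.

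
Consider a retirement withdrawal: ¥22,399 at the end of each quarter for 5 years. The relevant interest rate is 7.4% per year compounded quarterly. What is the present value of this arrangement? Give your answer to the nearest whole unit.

This is an ordinary annuity: 20 payments of ¥22,399 at the end of each quarter.
Periodic rate r = 0.074/4 per quarter; n is counted in quarters.
PV = PMT × [(1 − (1+r)^−n)/r] = 22,399 × [1 − (1+r)^−20] / r = ¥371,613

¥371,613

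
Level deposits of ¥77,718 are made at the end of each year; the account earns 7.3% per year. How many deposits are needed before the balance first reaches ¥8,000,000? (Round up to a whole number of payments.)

Periodic rate r = 0.073 per year.
Ordinary annuity FV: 8,000,000 = 77,718 × [((1+r)^n − 1)/r].
(1+r)^n = 1 + 8,000,000 × r / 77,718, so n = ln(1 + 8,000,000·r/77,718) / ln(1+r) = 30.40.
Round up to a whole number of payments: n = 31.

31 payments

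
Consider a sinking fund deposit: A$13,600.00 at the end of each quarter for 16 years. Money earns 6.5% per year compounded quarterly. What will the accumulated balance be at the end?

This is an ordinary annuity: 64 deposits of A$13,600.00 at the end of each quarter.
Periodic rate r = 0.065/4 per quarter; n is counted in quarters.
FV = PMT × [((1+r)^n − 1)/r] = 13,600 × [(1+r)^64 − 1] / r = A$1,511,202.36

A$1,511,202.36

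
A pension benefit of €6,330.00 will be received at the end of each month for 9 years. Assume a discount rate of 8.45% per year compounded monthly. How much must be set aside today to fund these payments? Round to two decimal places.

€477,622.04

This is an ordinary annuity: 108 payments of €6,330.00 at the end of each month.
Periodic rate r = 0.0845/12 per month; n is counted in months.
PV = PMT × [(1 − (1+r)^−n)/r] = 6,330 × [1 − (1+r)^−108] / r = €477,622.04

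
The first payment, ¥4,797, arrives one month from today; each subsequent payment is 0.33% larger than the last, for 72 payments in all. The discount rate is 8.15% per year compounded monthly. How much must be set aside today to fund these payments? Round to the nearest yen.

¥304,041

Periodic rate r = 0.0815/12 per month; n is counted in months.
Growing ordinary annuity: PV = PMT₁ × [1 − ((1+g)/(1+r))^n] / (r − g) = 4,797 × [1 − ((1+0.0033)/(1+r))^72] / (r − 0.0033) = ¥304,041.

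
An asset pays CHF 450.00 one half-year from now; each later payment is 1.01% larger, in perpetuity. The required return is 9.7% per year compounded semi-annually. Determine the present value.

CHF 11,718.75

Periodic rate r = 0.097/2 per half-year.
Growing perpetuity (Gordon): PV = PMT₁ / (r − g) = 450 / (r − 0.0101) = CHF 11,718.75.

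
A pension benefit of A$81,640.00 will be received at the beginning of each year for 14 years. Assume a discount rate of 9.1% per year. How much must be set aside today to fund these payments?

This is an annuity due: 14 payments of A$81,640.00 at the beginning of each year.
Periodic rate r = 0.091 per year.
PV = PMT × [(1 − (1+r)^−n)/r] × (1+r) = 81,640 × [1 − (1+r)^−14] / r × (1+r) = A$689,621.77

A$689,621.77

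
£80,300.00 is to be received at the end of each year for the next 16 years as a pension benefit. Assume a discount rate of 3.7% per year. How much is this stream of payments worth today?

£956,731.32

This is an ordinary annuity: 16 payments of £80,300.00 at the end of each year.
Periodic rate r = 0.037 per year.
PV = PMT × [(1 − (1+r)^−n)/r] = 80,300 × [1 − (1+r)^−16] / r = £956,731.32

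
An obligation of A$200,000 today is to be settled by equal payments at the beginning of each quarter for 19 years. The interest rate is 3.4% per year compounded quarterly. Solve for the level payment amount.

A$3,553.05

Level annuity due; solve PV = PMT × [(1 − (1+r)^−n)/r] × (1+r) for PMT.
Periodic rate r = 0.034/4 per quarter; n is counted in quarters.
With n = 76: PMT = 200,000 / ([(1 − (1+r)^−n)/r] × (1+r)) = A$3,553.05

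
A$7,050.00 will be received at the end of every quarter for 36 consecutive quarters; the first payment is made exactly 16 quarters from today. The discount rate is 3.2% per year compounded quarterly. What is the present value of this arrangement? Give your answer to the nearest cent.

A$195,007.19

Ordinary annuity of 36 payments, first payment at period 16.
Periodic rate r = 0.032/4 per quarter; n is counted in quarters.
The ordinary-annuity PV formula values the stream one period before the first payment (period 15); discount that back 15 periods:
PV₀ = 7,050 × [1 − (1+r)^−36] / r × (1+r)^−15 = A$195,007.19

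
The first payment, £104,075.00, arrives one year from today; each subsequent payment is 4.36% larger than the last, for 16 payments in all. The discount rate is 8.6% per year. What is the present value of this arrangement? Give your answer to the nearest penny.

£1,156,677.38

Periodic rate r = 0.086 per year.
Growing ordinary annuity: PV = PMT₁ × [1 − ((1+g)/(1+r))^n] / (r − g) = 104,075 × [1 − ((1+0.0436)/(1+r))^16] / (r − 0.0436) = £1,156,677.38.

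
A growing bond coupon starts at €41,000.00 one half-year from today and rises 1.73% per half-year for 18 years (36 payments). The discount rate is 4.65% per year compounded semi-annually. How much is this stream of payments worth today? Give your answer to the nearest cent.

Periodic rate r = 0.0465/2 per half-year; n is counted in half-years.
Growing ordinary annuity: PV = PMT₁ × [1 − ((1+g)/(1+r))^n] / (r − g) = 41,000 × [1 − ((1+0.0173)/(1+r))^36] / (r − 0.0173) = €1,304,904.96.

€1,304,904.96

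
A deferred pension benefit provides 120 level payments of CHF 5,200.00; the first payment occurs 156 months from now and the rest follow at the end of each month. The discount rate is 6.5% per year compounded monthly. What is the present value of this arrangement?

Ordinary annuity of 120 payments, first payment at period 156.
Periodic rate r = 0.065/12 per month; n is counted in months.
The ordinary-annuity PV formula values the stream one period before the first payment (period 155); discount that back 155 periods:
PV₀ = 5,200 × [1 − (1+r)^−120] / r × (1+r)^−155 = CHF 198,235.54

CHF 198,235.54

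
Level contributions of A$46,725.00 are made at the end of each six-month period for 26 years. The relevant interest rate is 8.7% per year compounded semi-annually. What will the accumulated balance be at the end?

A$8,758,445.27

This is an ordinary annuity: 52 deposits of A$46,725.00 at the end of each six-month period.
Periodic rate r = 0.087/2 per half-year; n is counted in half-years.
FV = PMT × [((1+r)^n − 1)/r] = 46,725 × [(1+r)^52 − 1] / r = A$8,758,445.27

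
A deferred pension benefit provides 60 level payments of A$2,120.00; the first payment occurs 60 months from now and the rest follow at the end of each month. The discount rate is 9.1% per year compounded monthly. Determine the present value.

A$65,245.49

Ordinary annuity of 60 payments, first payment at period 60.
Periodic rate r = 0.091/12 per month; n is counted in months.
The ordinary-annuity PV formula values the stream one period before the first payment (period 59); discount that back 59 periods:
PV₀ = 2,120 × [1 − (1+r)^−60] / r × (1+r)^−59 = A$65,245.49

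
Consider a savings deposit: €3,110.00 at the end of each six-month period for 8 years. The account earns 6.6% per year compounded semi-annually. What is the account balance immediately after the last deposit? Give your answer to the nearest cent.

This is an ordinary annuity: 16 deposits of €3,110.00 at the end of each six-month period.
Periodic rate r = 0.066/2 per half-year; n is counted in half-years.
FV = PMT × [((1+r)^n − 1)/r] = 3,110 × [(1+r)^16 − 1] / r = €64,192.75

€64,192.75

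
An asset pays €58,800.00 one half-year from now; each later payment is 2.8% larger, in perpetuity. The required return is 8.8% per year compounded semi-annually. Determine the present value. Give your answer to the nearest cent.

Periodic rate r = 0.088/2 per half-year.
Growing perpetuity (Gordon): PV = PMT₁ / (r − g) = 58,800 / (r − 0.028) = €3,675,000.00.

€3,675,000.00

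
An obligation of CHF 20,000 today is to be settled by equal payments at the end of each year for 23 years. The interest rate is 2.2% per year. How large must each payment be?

Level ordinary annuity; solve PV = PMT × [(1 − (1+r)^−n)/r] for PMT.
Periodic rate r = 0.022 per year.
With n = 23: PMT = 20,000 / ([(1 − (1+r)^−n)/r]) = CHF 1,117.37

CHF 1,117.37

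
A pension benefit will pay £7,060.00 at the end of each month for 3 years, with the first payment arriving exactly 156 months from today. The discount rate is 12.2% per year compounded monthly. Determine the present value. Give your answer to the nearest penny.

Ordinary annuity of 36 payments, first payment at period 156.
Periodic rate r = 0.122/12 per month; n is counted in months.
The ordinary-annuity PV formula values the stream one period before the first payment (period 155); discount that back 155 periods:
PV₀ = 7,060 × [1 − (1+r)^−36] / r × (1+r)^−155 = £44,188.67

£44,188.67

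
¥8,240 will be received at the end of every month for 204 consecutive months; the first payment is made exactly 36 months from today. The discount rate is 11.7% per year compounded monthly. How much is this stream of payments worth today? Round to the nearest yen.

¥518,640

Ordinary annuity of 204 payments, first payment at period 36.
Periodic rate r = 0.117/12 per month; n is counted in months.
The ordinary-annuity PV formula values the stream one period before the first payment (period 35); discount that back 35 periods:
PV₀ = 8,240 × [1 − (1+r)^−204] / r × (1+r)^−35 = ¥518,640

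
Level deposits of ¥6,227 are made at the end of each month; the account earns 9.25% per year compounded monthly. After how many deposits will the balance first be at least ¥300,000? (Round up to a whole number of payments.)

42 payments

Periodic rate r = 0.0925/12 per month; n is counted in months.
Ordinary annuity FV: 300,000 = 6,227 × [((1+r)^n − 1)/r].
(1+r)^n = 1 + 300,000 × r / 6,227, so n = ln(1 + 300,000·r/6,227) / ln(1+r) = 41.13.
Round up to a whole number of payments: n = 42.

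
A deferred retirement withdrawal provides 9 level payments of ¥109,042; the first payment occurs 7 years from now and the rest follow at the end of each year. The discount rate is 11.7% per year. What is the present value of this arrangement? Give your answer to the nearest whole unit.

¥302,572

Ordinary annuity of 9 payments, first payment at period 7.
Periodic rate r = 0.117 per year.
The ordinary-annuity PV formula values the stream one period before the first payment (period 6); discount that back 6 periods:
PV₀ = 109,042 × [1 − (1+r)^−9] / r × (1+r)^−6 = ¥302,572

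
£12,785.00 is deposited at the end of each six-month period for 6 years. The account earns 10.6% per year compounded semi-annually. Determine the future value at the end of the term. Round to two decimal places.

This is an ordinary annuity: 12 deposits of £12,785.00 at the end of each six-month period.
Periodic rate r = 0.106/2 per half-year; n is counted in half-years.
FV = PMT × [((1+r)^n − 1)/r] = 12,785 × [(1+r)^12 − 1] / r = £207,070.05

£207,070.05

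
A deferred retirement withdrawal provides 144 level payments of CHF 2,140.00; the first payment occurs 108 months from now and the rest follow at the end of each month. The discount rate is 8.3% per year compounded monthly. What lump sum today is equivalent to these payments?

Ordinary annuity of 144 payments, first payment at period 108.
Periodic rate r = 0.083/12 per month; n is counted in months.
The ordinary-annuity PV formula values the stream one period before the first payment (period 107); discount that back 107 periods:
PV₀ = 2,140 × [1 − (1+r)^−144] / r × (1+r)^−107 = CHF 93,136.63

CHF 93,136.63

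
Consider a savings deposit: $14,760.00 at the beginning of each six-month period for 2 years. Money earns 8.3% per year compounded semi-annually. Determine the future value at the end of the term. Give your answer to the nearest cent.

$65,424.92

This is an annuity due: 4 deposits of $14,760.00 at the beginning of each six-month period.
Periodic rate r = 0.083/2 per half-year; n is counted in half-years.
FV = PMT × [((1+r)^n − 1)/r] × (1+r) = 14,760 × [(1+r)^4 − 1] / r × (1+r) = $65,424.92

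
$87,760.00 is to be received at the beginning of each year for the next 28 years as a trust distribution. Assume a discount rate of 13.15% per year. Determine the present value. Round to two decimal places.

$731,384.56

This is an annuity due: 28 payments of $87,760.00 at the beginning of each year.
Periodic rate r = 0.1315 per year.
PV = PMT × [(1 − (1+r)^−n)/r] × (1+r) = 87,760 × [1 − (1+r)^−28] / r × (1+r) = $731,384.56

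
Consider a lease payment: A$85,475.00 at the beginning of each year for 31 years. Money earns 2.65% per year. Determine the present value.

A$1,839,228.62

This is an annuity due: 31 payments of A$85,475.00 at the beginning of each year.
Periodic rate r = 0.0265 per year.
PV = PMT × [(1 − (1+r)^−n)/r] × (1+r) = 85,475 × [1 − (1+r)^−31] / r × (1+r) = A$1,839,228.62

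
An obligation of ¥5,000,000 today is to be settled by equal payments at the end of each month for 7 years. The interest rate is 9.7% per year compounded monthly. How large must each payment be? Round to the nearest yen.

Level ordinary annuity; solve PV = PMT × [(1 − (1+r)^−n)/r] for PMT.
Periodic rate r = 0.097/12 per month; n is counted in months.
With n = 84: PMT = 5,000,000 / ([(1 − (1+r)^−n)/r]) = ¥82,233

¥82,233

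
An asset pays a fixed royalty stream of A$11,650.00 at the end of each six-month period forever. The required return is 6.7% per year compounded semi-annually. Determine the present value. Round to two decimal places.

Periodic rate r = 0.067/2 per half-year.
Level perpetuity: PV = PMT / r = 11,650 / (0.067/2) = A$347,761.19.

A$347,761.19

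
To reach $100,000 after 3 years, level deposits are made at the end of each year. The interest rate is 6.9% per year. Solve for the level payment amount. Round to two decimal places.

$31,135.57

Level ordinary annuity; solve FV = PMT × [((1+r)^n − 1)/r] for PMT.
Periodic rate r = 0.069 per year.
With n = 3: PMT = 100,000 / ([((1+r)^n − 1)/r]) = $31,135.57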